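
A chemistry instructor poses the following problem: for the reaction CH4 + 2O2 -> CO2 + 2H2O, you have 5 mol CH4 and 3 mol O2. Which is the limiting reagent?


Mole ratio available / coefficient:
  CH4: 5/1 = 5.000
  O2: 3/2 = 1.500
Smaller ratio is limiting.

O2


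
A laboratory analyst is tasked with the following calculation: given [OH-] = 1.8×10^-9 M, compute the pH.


pOH = -log10([OH-]) = -log10(1.8×10^-9)
= 9 - log10(1.8) = 8.74
pH = 14 - pOH = 14 - 8.74 = 5.26

5.26


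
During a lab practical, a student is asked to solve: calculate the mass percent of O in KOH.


M(KOH) = 1×39.1 + 1×16.0 + 1×1.008 = 56.108 g/mol
Mass of O = 1 × 16.0 = 16.00 g/mol
% O = 16.00/56.108 × 100 = 28.52%

28.52%


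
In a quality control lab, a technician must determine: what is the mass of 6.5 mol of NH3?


M(NH3) = 17.03 g/mol
mass = n × M = 6.5 × 17.03 = 110.70 g

110.70 g


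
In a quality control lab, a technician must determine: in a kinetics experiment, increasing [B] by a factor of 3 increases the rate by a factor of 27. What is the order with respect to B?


rate ∝ [B]^n
3^n = 27 → n = 3
Order in B: 3

3


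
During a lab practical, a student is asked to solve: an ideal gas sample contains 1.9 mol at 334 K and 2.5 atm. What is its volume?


PV = nRT  (R = 0.08206 L·atm/(mol·K))
V = nRT/P = 1.9×0.08206×334/2.5
= 20.83 L

20.83 L


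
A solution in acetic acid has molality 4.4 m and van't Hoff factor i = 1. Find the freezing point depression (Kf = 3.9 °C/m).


ΔTf = Kf × m × i
= 3.9 × 4.4 × 1
= 17.16 °C

17.16 °C


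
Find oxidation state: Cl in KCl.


halide: -1
Oxidation number: -1

-1


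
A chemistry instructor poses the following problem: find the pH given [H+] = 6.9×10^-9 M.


pH = -log10([H+]) = -log10(6.9×10^-9)
= 9 - log10(6.9)
= 9 - 0.84
= 8.16

8.16


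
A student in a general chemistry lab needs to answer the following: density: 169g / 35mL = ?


ρ = mass/volume
= 169/35
= 4.829 g/mL

4.829 g/mL


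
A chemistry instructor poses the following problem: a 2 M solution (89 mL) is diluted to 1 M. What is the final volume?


C1V1 = C2V2
2 × 89 = 1 × V2
V2 = 178/1 = 178.0 mL

178.0 mL


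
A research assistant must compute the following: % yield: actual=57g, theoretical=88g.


% yield = actual/theoretical × 100
= 57/88 × 100
= 64.77%

64.77%


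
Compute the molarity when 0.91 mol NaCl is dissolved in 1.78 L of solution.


M = n/V = 0.91/1.78 = 0.511 mol/L

0.511 M


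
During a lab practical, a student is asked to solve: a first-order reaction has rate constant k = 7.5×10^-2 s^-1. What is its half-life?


t½ = ln2/k = 0.693147/(7.5×10^-2 s^-1)
= 9.242 s

9.242 s


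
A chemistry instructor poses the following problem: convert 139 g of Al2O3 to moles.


M(Al2O3) = 101.96 g/mol
n = mass/M = 139/101.96 = 1.3633 mol

1.3633 mol


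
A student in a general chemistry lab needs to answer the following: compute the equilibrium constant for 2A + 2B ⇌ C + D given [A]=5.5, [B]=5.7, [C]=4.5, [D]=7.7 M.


Kc = [C][D]/([A]^2[B]^2)
= (4.5^1 × 7.7^1)/(5.5^2 × 5.7^2)
= 34.65/982.8225
= 0.03526

0.03526


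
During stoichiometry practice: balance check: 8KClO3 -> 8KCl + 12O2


Equation: 8KClO3 -> 8KCl + 12O2
Check atoms: Cl: 8=8, K: 8=8, O: 24=24
Balanced

Yes, balanced


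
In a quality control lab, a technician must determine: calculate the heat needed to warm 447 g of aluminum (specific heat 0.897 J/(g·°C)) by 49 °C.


q = mcΔT = 447 × 0.897 × 49
= 19646.99 J

19646.99 J


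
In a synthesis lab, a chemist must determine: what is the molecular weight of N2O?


M(N2O) = 2×14.01 + 1×16.0
= 28.02 + 16.0
= 44.02 g/mol

44.02 g/mol


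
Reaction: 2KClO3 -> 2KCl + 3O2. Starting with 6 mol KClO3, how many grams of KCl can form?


Mole ratio KCl:KClO3 = 2:2
n(KCl) = 6 × 2/2 = 6.000 mol
mass = 6.000 × 74.55 = 447.3 g

447.3 g


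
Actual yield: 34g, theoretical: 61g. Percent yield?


% yield = actual/theoretical × 100
= 34/61 × 100
= 55.74%

55.74%


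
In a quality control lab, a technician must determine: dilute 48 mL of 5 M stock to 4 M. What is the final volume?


C1V1 = C2V2
5 × 48 = 4 × V2
V2 = 240/4 = 60.0 mL

60.0 mL


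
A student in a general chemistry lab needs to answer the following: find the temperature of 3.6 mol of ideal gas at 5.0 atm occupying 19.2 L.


PV = nRT  (R = 0.08206 L·atm/(mol·K))
T = PV/(nR) = 5.0×19.2/(3.6×0.08206)
= 96.00/0.295416
= 324.97 K

324.97 K


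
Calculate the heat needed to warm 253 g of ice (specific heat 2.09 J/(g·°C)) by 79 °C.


q = mcΔT = 253 × 2.09 × 79
= 41772.83 J

41772.83 J


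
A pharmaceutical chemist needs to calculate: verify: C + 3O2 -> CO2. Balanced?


Equation: C + 3O2 -> CO2
Check atoms: C: 1=1, O: 6≠2
Not balanced

No, not balanced


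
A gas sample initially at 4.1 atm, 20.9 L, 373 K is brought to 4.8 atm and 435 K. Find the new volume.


P1V1/T1 = P2V2/T2
V2 = P1V1T2/(T1P2)
= 4.1×20.9×435/(373×4.8)
= 20.819 L

20.819 L


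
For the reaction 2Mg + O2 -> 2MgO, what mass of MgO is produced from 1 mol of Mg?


Mole ratio MgO:Mg = 2:2
n(MgO) = 1 × 2/2 = 1.000 mol
mass = 1.000 × 40.31 = 40.31 g

40.31 g


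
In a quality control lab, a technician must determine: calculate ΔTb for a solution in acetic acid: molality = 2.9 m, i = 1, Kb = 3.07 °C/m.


ΔTb = Kb × m × i
= 3.07 × 2.9 × 1
= 8.903 °C

8.903 °C


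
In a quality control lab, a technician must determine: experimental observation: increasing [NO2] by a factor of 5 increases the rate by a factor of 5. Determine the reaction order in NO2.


rate ∝ [NO2]^n
5^n = 5 → n = 1
Order in NO2: 1

1


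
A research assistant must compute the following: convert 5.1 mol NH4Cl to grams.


M(NH4Cl) = 53.49 g/mol
mass = n × M = 5.1 × 53.49 = 272.80 g

272.80 g


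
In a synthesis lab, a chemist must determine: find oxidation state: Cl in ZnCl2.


halide: -1
Oxidation number: -1

-1


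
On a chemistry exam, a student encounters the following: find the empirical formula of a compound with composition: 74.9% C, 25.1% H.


Assume 100 g sample. Moles of each element:
  C: 74.9/12.01 = 6.236 mol
  H: 25.1/1.008 = 24.901 mol
Divide by smallest (6.236):
  C: 6.236/6.236 = 1.0
  H: 24.901/6.236 = 3.99
Empirical formula: CH4

CH4


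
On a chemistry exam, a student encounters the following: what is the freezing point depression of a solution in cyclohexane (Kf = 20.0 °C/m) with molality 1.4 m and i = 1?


ΔTf = Kf × m × i
= 20.0 × 1.4 × 1
= 28.0 °C

28.0 °C


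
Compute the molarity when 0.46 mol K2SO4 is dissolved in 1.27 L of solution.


M = n/V = 0.46/1.27 = 0.362 mol/L

0.362 M


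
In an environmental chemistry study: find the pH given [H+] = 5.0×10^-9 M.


pH = -log10([H+]) = -log10(5.0×10^-9)
= 9 - log10(5.0)
= 9 - 0.7
= 8.3

8.3


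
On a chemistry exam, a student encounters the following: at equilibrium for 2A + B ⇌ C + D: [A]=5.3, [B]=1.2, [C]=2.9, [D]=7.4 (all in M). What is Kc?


Kc = [C][D]/([A]^2[B])
= (2.9^1 × 7.4^1)/(5.3^2 × 1.2^1)
= 21.46/33.708
= 0.6366

0.6366


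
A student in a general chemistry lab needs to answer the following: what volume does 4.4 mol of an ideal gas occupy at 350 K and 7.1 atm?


PV = nRT  (R = 0.08206 L·atm/(mol·K))
V = nRT/P = 4.4×0.08206×350/7.1
= 17.799 L

17.799 L


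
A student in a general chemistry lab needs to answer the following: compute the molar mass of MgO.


M(MgO) = 1×24.31 + 1×16.0
= 24.31 + 16.0
= 40.31 g/mol

40.31 g/mol


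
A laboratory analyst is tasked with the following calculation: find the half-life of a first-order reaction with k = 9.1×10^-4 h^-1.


t½ = ln2/k = 0.693147/(9.1×10^-4 h^-1)
= 761.7 h

761.7 h


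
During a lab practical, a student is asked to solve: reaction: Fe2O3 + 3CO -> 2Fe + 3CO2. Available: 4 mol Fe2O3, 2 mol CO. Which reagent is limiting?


Mole ratio available / coefficient:
  Fe2O3: 4/1 = 4.000
  CO: 2/3 = 0.667
Smaller ratio is limiting.

CO


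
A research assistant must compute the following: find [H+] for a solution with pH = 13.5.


[H+] = 10^(-pH) = 10^(-13.5)
= 3.16×10^-14 M

3.16×10^-14 M


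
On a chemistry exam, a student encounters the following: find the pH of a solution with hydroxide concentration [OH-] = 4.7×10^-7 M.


pOH = -log10([OH-]) = -log10(4.7×10^-7)
= 7 - log10(4.7) = 6.33
pH = 14 - pOH = 14 - 6.33 = 7.67

7.67


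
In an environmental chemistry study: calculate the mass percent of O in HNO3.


M(HNO3) = 1×1.008 + 1×14.01 + 3×16.0 = 63.018 g/mol
Mass of O = 3 × 16.0 = 48.00 g/mol
% O = 48.00/63.018 × 100 = 76.17%

76.17%


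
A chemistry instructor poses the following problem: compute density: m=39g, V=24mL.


ρ = mass/volume
= 39/24
= 1.625 g/mL

1.625 g/mL


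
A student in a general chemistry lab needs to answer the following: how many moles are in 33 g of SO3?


M(SO3) = 80.07 g/mol
n = mass/M = 33/80.07 = 0.4121 mol

0.4121 mol


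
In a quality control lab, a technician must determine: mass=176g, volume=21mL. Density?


ρ = mass/volume
= 176/21
= 8.381 g/mL

8.381 g/mL


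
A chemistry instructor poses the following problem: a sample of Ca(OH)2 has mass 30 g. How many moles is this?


M(Ca(OH)2) = 74.1 g/mol
n = mass/M = 30/74.1 = 0.4049 mol

0.4049 mol


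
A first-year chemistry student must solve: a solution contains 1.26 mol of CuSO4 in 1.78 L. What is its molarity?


M = n/V = 1.26/1.78 = 0.708 mol/L

0.708 M


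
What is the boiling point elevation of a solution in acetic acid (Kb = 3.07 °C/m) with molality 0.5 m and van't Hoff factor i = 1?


ΔTb = Kb × m × i
= 3.07 × 0.5 × 1
= 1.535 °C

1.535 °C


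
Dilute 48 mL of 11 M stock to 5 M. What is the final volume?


C1V1 = C2V2
11 × 48 = 5 × V2
V2 = 528/5 = 105.6 mL

105.6 mL


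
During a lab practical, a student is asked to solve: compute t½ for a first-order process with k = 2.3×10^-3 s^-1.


t½ = ln2/k = 0.693147/(2.3×10^-3 s^-1)
= 301.4 s

301.4 s


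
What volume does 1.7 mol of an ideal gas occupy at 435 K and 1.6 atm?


PV = nRT  (R = 0.08206 L·atm/(mol·K))
V = nRT/P = 1.7×0.08206×435/1.6
= 37.927 L

37.927 L


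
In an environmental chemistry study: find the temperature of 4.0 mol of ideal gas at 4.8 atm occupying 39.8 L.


PV = nRT  (R = 0.08206 L·atm/(mol·K))
T = PV/(nR) = 4.8×39.8/(4.0×0.08206)
= 191.04/0.328240
= 582.01 K

582.01 K


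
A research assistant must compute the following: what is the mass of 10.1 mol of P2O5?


M(P2O5) = 141.94 g/mol
mass = n × M = 10.1 × 141.94 = 1433.59 g

1433.59 g


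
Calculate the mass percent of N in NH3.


M(NH3) = 1×14.01 + 3×1.008 = 17.034 g/mol
Mass of N = 1 × 14.01 = 14.01 g/mol
% N = 14.01/17.034 × 100 = 82.25%

82.25%


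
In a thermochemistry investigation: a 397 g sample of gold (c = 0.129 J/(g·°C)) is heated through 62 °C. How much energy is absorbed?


q = mcΔT = 397 × 0.129 × 62
= 3175.21 J

3175.21 J


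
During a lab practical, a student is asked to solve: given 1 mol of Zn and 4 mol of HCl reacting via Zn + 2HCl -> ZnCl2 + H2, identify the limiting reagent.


Mole ratio available / coefficient:
  Zn: 1/1 = 1.000
  HCl: 4/2 = 2.000
Smaller ratio is limiting.

Zn


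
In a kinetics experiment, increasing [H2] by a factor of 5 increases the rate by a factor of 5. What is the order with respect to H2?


rate ∝ [H2]^n
5^n = 5 → n = 1
Order in H2: 1

1


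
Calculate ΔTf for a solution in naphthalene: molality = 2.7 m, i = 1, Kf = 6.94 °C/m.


ΔTf = Kf × m × i
= 6.94 × 2.7 × 1
= 18.738 °C

18.738 °C


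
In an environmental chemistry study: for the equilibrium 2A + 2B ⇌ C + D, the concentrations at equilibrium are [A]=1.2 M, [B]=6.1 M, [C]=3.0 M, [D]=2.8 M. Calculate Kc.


Kc = [C][D]/([A]^2[B]^2)
= (3.0^1 × 2.8^1)/(1.2^2 × 6.1^2)
= 8.4/53.5824
= 0.1568

0.1568


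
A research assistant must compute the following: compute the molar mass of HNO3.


M(HNO3) = 1×1.008 + 1×14.01 + 3×16.0
= 1.01 + 14.01 + 48.0
= 63.02 g/mol

63.02 g/mol


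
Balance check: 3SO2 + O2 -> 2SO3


Equation: 3SO2 + O2 -> 2SO3
Check atoms: O: 8≠6, S: 3≠2
Not balanced

No, not balanced


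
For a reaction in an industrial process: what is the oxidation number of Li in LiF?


Group 1 metal: +1
Oxidation number: +1

+1


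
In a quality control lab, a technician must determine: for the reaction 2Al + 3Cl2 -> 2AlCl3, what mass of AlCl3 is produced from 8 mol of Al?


Mole ratio AlCl3:Al = 2:2
n(AlCl3) = 8 × 2/2 = 8.000 mol
mass = 8.000 × 133.33 = 1066.64 g

1066.64 g


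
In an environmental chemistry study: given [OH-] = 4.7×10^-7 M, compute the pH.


pOH = -log10([OH-]) = -log10(4.7×10^-7)
= 7 - log10(4.7) = 6.33
pH = 14 - pOH = 14 - 6.33 = 7.67

7.67


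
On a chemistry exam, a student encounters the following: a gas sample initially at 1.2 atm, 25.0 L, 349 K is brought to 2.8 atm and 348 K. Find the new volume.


P1V1/T1 = P2V2/T2
V2 = P1V1T2/(T1P2)
= 1.2×25.0×348/(349×2.8)
= 10.684 L

10.684 L


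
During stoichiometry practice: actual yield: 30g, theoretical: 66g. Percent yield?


% yield = actual/theoretical × 100
= 30/66 × 100
= 45.45%

45.45%


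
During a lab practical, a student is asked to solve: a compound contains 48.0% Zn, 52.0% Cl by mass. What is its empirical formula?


Assume 100 g sample. Moles of each element:
  Zn: 48.0/65.38 = 0.734 mol
  Cl: 52.0/35.45 = 1.467 mol
Divide by smallest (0.734):
  Zn: 0.734/0.734 = 1.0
  Cl: 1.467/0.734 = 2.0
Empirical formula: ZnCl2

ZnCl2


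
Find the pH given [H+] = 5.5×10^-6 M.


pH = -log10([H+]) = -log10(5.5×10^-6)
= 6 - log10(5.5)
= 6 - 0.74
= 5.26

5.26


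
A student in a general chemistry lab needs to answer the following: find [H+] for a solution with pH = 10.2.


[H+] = 10^(-pH) = 10^(-10.2)
= 6.31×10^-11 M

6.31×10^-11 M


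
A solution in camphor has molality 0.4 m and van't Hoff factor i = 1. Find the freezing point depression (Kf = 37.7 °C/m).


ΔTf = Kf × m × i
= 37.7 × 0.4 × 1
= 15.08 °C

15.08 °C


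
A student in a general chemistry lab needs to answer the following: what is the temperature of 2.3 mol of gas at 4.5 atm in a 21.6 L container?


PV = nRT  (R = 0.08206 L·atm/(mol·K))
T = PV/(nR) = 4.5×21.6/(2.3×0.08206)
= 97.20/0.188738
= 515.00 K

515.00 K


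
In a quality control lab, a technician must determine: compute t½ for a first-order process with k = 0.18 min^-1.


t½ = ln2/k = 0.693147/(0.18 min^-1)
= 3.851 min

3.851 min


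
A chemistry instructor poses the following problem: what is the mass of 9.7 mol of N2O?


M(N2O) = 44.02 g/mol
mass = n × M = 9.7 × 44.02 = 426.99 g

426.99 g


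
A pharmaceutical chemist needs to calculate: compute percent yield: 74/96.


% yield = actual/theoretical × 100
= 74/96 × 100
= 77.08%

77.08%


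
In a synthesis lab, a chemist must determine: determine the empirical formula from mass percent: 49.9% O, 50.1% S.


Assume 100 g sample. Moles of each element:
  O: 49.9/16.0 = 3.119 mol
  S: 50.1/32.07 = 1.562 mol
Divide by smallest (1.562):
  O: 3.119/1.562 = 2.0
  S: 1.562/1.562 = 1.0
Empirical formula: SO2

SO2


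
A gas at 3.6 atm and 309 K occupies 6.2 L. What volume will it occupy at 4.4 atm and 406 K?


P1V1/T1 = P2V2/T2
V2 = P1V1T2/(T1P2)
= 3.6×6.2×406/(309×4.4)
= 6.665 L

6.665 L


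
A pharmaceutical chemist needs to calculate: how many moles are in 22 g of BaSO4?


M(BaSO4) = 233.4 g/mol
n = mass/M = 22/233.4 = 0.0943 mol

0.0943 mol


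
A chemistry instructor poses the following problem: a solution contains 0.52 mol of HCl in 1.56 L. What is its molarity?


M = n/V = 0.52/1.56 = 0.333 mol/L

0.333 M


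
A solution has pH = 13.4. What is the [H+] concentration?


[H+] = 10^(-pH) = 10^(-13.4)
= 3.98×10^-14 M

3.98×10^-14 M


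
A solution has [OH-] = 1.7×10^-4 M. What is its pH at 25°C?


pOH = -log10([OH-]) = -log10(1.7×10^-4)
= 4 - log10(1.7) = 3.77
pH = 14 - pOH = 14 - 3.77 = 10.23

10.23


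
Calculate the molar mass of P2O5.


M(P2O5) = 2×30.97 + 5×16.0
= 61.94 + 80.0
= 141.94 g/mol

141.94 g/mol


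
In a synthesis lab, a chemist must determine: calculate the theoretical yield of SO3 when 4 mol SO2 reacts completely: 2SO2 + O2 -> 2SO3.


Mole ratio SO3:SO2 = 2:2
n(SO3) = 4 × 2/2 = 4.000 mol
mass = 4.000 × 80.07 = 320.28 g

320.28 g


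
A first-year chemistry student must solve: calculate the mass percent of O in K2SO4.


M(K2SO4) = 2×39.1 + 1×32.07 + 4×16.0 = 174.27 g/mol
Mass of O = 4 × 16.0 = 64.00 g/mol
% O = 64.00/174.27 × 100 = 36.72%

36.72%


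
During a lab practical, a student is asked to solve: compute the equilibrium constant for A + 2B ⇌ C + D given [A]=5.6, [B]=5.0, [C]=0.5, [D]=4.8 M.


Kc = [C][D]/([A][B]^2)
= (0.5^1 × 4.8^1)/(5.6^1 × 5.0^2)
= 2.4/140
= 0.01714

0.01714


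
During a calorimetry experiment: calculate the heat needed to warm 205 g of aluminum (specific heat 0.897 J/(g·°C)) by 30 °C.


q = mcΔT = 205 × 0.897 × 30
= 5516.55 J

5516.55 J


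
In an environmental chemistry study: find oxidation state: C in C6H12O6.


6x + 12(+1) + 6(-2) = 0, so x = +0
Oxidation number: +0

+0


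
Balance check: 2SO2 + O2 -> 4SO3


Equation: 2SO2 + O2 -> 4SO3
Check atoms: O: 6≠12, S: 2≠4
Not balanced

No, not balanced


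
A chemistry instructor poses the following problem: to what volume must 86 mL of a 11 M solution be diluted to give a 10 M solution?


C1V1 = C2V2
11 × 86 = 10 × V2
V2 = 946/10 = 94.6 mL

94.6 mL


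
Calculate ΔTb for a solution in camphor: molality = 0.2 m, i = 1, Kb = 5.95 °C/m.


ΔTb = Kb × m × i
= 5.95 × 0.2 × 1
= 1.19 °C

1.19 °C


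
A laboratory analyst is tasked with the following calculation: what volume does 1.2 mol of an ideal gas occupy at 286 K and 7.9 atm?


PV = nRT  (R = 0.08206 L·atm/(mol·K))
V = nRT/P = 1.2×0.08206×286/7.9
= 3.565 L

3.565 L


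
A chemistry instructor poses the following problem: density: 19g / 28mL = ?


ρ = mass/volume
= 19/28
= 0.679 g/mL

0.679 g/mL


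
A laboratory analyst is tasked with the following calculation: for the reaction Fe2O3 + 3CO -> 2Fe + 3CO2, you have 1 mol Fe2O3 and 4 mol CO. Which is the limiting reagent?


Mole ratio available / coefficient:
  Fe2O3: 1/1 = 1.000
  CO: 4/3 = 1.333
Smaller ratio is limiting.

Fe2O3


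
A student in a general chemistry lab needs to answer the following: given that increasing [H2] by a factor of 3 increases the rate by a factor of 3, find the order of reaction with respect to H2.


rate ∝ [H2]^n
3^n = 3 → n = 1
Order in H2: 1

1


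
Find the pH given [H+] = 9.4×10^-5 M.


pH = -log10([H+]) = -log10(9.4×10^-5)
= 5 - log10(9.4)
= 5 - 0.97
= 4.03

4.03


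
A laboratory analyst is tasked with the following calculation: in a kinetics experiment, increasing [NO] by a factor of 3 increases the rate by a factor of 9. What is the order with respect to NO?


rate ∝ [NO]^n
3^n = 9 → n = 2
Order in NO: 2

2


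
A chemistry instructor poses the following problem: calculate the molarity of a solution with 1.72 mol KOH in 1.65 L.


M = n/V = 1.72/1.65 = 1.042 mol/L

1.042 M


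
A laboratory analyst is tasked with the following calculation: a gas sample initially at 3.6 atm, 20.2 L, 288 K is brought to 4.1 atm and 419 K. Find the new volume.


P1V1/T1 = P2V2/T2
V2 = P1V1T2/(T1P2)
= 3.6×20.2×419/(288×4.1)
= 25.804 L

25.804 L


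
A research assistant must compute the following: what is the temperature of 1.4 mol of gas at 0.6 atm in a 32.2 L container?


PV = nRT  (R = 0.08206 L·atm/(mol·K))
T = PV/(nR) = 0.6×32.2/(1.4×0.08206)
= 19.32/0.114884
= 168.17 K

168.17 K


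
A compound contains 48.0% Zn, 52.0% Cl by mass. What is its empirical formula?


Assume 100 g sample. Moles of each element:
  Zn: 48.0/65.38 = 0.734 mol
  Cl: 52.0/35.45 = 1.467 mol
Divide by smallest (0.734):
  Zn: 0.734/0.734 = 1.0
  Cl: 1.467/0.734 = 2.0
Empirical formula: ZnCl2

ZnCl2


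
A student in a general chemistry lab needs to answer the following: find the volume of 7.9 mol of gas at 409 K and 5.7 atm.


PV = nRT  (R = 0.08206 L·atm/(mol·K))
V = nRT/P = 7.9×0.08206×409/5.7
= 46.517 L

46.517 L


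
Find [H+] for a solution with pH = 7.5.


[H+] = 10^(-pH) = 10^(-7.5)
= 3.16×10^-8 M

3.16×10^-8 M


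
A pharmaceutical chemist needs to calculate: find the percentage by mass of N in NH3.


M(NH3) = 1×14.01 + 3×1.008 = 17.034 g/mol
Mass of N = 1 × 14.01 = 14.01 g/mol
% N = 14.01/17.034 × 100 = 82.25%

82.25%


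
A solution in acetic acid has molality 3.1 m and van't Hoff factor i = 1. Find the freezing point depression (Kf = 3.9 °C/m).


ΔTf = Kf × m × i
= 3.9 × 3.1 × 1
= 12.09 °C

12.09 °C


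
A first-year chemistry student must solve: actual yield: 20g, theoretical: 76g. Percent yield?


% yield = actual/theoretical × 100
= 20/76 × 100
= 26.32%

26.32%


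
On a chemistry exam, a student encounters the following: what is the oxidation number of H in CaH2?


H with a metal (hydride): -1
Oxidation number: -1

-1


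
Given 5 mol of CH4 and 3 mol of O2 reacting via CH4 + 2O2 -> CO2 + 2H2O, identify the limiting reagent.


Mole ratio available / coefficient:
  CH4: 5/1 = 5.000
  O2: 3/2 = 1.500
Smaller ratio is limiting.

O2


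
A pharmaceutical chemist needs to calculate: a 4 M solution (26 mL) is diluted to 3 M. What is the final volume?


C1V1 = C2V2
4 × 26 = 3 × V2
V2 = 104/3 = 34.67 mL

34.67 mL


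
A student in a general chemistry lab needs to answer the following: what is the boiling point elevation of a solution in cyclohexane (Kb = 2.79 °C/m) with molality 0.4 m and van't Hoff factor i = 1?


ΔTb = Kb × m × i
= 2.79 × 0.4 × 1
= 1.116 °C

1.116 °C


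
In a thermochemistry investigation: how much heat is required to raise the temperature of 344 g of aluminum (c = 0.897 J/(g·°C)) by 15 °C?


q = mcΔT = 344 × 0.897 × 15
= 4628.52 J

4628.52 J


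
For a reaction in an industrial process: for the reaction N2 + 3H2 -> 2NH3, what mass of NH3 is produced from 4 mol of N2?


Mole ratio NH3:N2 = 2:1
n(NH3) = 4 × 2/1 = 8.000 mol
mass = 8.000 × 17.03 = 136.24 g

136.24 g


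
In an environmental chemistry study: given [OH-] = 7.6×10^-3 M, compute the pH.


pOH = -log10([OH-]) = -log10(7.6×10^-3)
= 3 - log10(7.6) = 2.12
pH = 14 - pOH = 14 - 2.12 = 11.88

11.88


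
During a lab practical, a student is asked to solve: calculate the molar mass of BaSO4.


M(BaSO4) = 1×137.33 + 1×32.07 + 4×16.0
= 137.33 + 32.07 + 64.0
= 233.4 g/mol

233.4 g/mol


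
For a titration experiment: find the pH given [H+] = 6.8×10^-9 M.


pH = -log10([H+]) = -log10(6.8×10^-9)
= 9 - log10(6.8)
= 9 - 0.83
= 8.17

8.17


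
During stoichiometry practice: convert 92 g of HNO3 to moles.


M(HNO3) = 63.02 g/mol
n = mass/M = 92/63.02 = 1.4599 mol

1.4599 mol


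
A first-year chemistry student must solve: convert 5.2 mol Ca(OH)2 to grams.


M(Ca(OH)2) = 74.1 g/mol
mass = n × M = 5.2 × 74.1 = 385.32 g

385.32 g


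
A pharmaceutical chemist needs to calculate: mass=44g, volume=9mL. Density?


ρ = mass/volume
= 44/9
= 4.889 g/mL

4.889 g/mL


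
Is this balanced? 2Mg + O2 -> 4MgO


Equation: 2Mg + O2 -> 4MgO
Check atoms: Mg: 2≠4, O: 2≠4
Not balanced

No, not balanced


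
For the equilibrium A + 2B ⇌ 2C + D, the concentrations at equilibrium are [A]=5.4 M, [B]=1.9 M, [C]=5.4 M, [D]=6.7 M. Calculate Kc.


Kc = [C]^2[D]/([A][B]^2)
= (5.4^2 × 6.7^1)/(5.4^1 × 1.9^2)
= 195.372/19.494
= 10.02

10.02


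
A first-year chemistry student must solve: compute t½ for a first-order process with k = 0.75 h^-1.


t½ = ln2/k = 0.693147/(0.75 h^-1)
= 0.9242 h

0.9242 h


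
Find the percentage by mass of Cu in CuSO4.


M(CuSO4) = 1×63.55 + 1×32.07 + 4×16.0 = 159.62 g/mol
Mass of Cu = 1 × 63.55 = 63.55 g/mol
% Cu = 63.55/159.62 × 100 = 39.81%

39.81%


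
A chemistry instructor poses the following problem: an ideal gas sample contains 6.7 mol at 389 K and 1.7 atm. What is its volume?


PV = nRT  (R = 0.08206 L·atm/(mol·K))
V = nRT/P = 6.7×0.08206×389/1.7
= 125.808 L

125.808 L


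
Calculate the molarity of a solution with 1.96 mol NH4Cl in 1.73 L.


M = n/V = 1.96/1.73 = 1.133 mol/L

1.133 M


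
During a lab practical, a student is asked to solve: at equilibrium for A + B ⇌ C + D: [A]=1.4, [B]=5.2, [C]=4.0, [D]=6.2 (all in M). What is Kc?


Kc = [C][D]/([A][B])
= (4.0^1 × 6.2^1)/(1.4^1 × 5.2^1)
= 24.8/7.28
= 3.407

3.407


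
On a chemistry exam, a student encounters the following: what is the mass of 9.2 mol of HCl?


M(HCl) = 36.46 g/mol
mass = n × M = 9.2 × 36.46 = 335.43 g

335.43 g


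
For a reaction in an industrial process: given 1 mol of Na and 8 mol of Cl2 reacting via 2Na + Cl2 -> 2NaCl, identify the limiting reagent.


Mole ratio available / coefficient:
  Na: 1/2 = 0.500
  Cl2: 8/1 = 8.000
Smaller ratio is limiting.

Na


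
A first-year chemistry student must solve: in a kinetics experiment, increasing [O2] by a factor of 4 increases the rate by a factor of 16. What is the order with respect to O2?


rate ∝ [O2]^n
4^n = 16 → n = 2
Order in O2: 2

2


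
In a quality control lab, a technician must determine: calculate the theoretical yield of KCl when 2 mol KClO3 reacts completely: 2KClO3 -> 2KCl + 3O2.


Mole ratio KCl:KClO3 = 2:2
n(KCl) = 2 × 2/2 = 2.000 mol
mass = 2.000 × 74.55 = 149.1 g

149.1 g


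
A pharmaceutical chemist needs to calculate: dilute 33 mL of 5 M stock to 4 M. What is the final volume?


C1V1 = C2V2
5 × 33 = 4 × V2
V2 = 165/4 = 41.25 mL

41.25 mL


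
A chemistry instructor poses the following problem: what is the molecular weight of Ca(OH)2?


M(Ca(OH)2) = 1×40.08 + 2×16.0 + 2×1.008
= 40.08 + 32.0 + 2.02
= 74.1 g/mol

74.1 g/mol


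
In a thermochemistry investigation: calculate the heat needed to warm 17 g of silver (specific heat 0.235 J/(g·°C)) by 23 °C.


q = mcΔT = 17 × 0.235 × 23
= 91.89 J

91.89 J


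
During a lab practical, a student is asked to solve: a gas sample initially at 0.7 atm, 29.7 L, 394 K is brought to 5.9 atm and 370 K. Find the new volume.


P1V1/T1 = P2V2/T2
V2 = P1V1T2/(T1P2)
= 0.7×29.7×370/(394×5.9)
= 3.309 L

3.309 L


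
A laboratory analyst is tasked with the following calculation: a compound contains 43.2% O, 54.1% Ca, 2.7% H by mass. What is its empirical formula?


Assume 100 g sample. Moles of each element:
  O: 43.2/16.0 = 2.7 mol
  Ca: 54.1/40.08 = 1.35 mol
  H: 2.7/1.008 = 2.679 mol
Divide by smallest (1.35):
  O: 2.7/1.35 = 2.0
  Ca: 1.35/1.35 = 1.0
  H: 2.679/1.35 = 1.98
Empirical formula: CaO2H2

CaO2H2


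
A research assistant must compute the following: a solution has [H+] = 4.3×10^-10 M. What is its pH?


pH = -log10([H+]) = -log10(4.3×10^-10)
= 10 - log10(4.3)
= 10 - 0.63
= 9.37

9.37


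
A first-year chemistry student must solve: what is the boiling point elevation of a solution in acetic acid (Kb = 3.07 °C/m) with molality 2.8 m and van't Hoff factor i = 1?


ΔTb = Kb × m × i
= 3.07 × 2.8 × 1
= 8.596 °C

8.596 °C


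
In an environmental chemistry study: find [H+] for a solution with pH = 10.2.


[H+] = 10^(-pH) = 10^(-10.2)
= 6.31×10^-11 M

6.31×10^-11 M


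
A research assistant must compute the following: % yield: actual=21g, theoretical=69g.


% yield = actual/theoretical × 100
= 21/69 × 100
= 30.43%

30.43%


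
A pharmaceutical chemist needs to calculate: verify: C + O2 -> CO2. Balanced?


Equation: C + O2 -> CO2
Check atoms: C: 1=1, O: 2=2
Balanced

Yes, balanced


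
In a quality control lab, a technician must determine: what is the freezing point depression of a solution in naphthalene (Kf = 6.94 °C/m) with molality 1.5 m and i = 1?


ΔTf = Kf × m × i
= 6.94 × 1.5 × 1
= 10.41 °C

10.41 °C


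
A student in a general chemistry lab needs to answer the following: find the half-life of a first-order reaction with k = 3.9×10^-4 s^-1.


t½ = ln2/k = 0.693147/(3.9×10^-4 s^-1)
= 1777 s

1777 s


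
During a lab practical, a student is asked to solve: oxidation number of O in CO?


O is usually -2
Oxidation number: -2

-2


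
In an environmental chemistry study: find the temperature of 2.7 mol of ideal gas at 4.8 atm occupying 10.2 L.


PV = nRT  (R = 0.08206 L·atm/(mol·K))
T = PV/(nR) = 4.8×10.2/(2.7×0.08206)
= 48.96/0.221562
= 220.98 K

220.98 K


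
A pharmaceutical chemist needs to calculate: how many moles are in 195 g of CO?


M(CO) = 28.01 g/mol
n = mass/M = 195/28.01 = 6.9618 mol

6.9618 mol


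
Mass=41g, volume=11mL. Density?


ρ = mass/volume
= 41/11
= 3.727 g/mL

3.727 g/mL


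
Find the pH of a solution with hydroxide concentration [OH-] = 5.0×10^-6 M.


pOH = -log10([OH-]) = -log10(5.0×10^-6)
= 6 - log10(5.0) = 5.3
pH = 14 - pOH = 14 - 5.3 = 8.7

8.7


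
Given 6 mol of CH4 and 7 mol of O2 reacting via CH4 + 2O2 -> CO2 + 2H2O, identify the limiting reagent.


Mole ratio available / coefficient:
  CH4: 6/1 = 6.000
  O2: 7/2 = 3.500
Smaller ratio is limiting.

O2


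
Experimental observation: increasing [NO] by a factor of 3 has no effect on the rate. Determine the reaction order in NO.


rate ∝ [NO]^n
rate ∝ [NO]^0
Order in NO: 0

0


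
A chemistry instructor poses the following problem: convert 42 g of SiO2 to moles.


M(SiO2) = 60.09 g/mol
n = mass/M = 42/60.09 = 0.699 mol

0.699 mol


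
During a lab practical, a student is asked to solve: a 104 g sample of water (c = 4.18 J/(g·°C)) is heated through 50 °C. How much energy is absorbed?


q = mcΔT = 104 × 4.18 × 50
= 21736.00 J

21736.00 J


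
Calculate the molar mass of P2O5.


M(P2O5) = 2×30.97 + 5×16.0
= 61.94 + 80.0
= 141.94 g/mol

141.94 g/mol


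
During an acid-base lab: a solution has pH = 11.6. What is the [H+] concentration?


[H+] = 10^(-pH) = 10^(-11.6)
= 2.51×10^-12 M

2.51×10^-12 M


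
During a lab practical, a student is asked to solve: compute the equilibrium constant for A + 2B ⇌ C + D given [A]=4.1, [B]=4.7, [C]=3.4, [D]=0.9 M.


Kc = [C][D]/([A][B]^2)
= (3.4^1 × 0.9^1)/(4.1^1 × 4.7^2)
= 3.06/90.569
= 0.03379

0.03379


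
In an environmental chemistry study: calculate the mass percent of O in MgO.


M(MgO) = 1×24.31 + 1×16.0 = 40.31 g/mol
Mass of O = 1 × 16.0 = 16.00 g/mol
% O = 16.00/40.31 × 100 = 39.69%

39.69%


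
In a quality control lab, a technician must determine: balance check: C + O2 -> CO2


Equation: C + O2 -> CO2
Check atoms: C: 1=1, O: 2=2
Balanced

Yes, balanced


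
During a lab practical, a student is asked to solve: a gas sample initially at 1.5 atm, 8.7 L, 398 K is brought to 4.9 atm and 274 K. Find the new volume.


P1V1/T1 = P2V2/T2
V2 = P1V1T2/(T1P2)
= 1.5×8.7×274/(398×4.9)
= 1.834 L

1.834 L


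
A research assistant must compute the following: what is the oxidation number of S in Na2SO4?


2(+1) + x + 4(-2) = 0, so x = +6
Oxidation number: +6

+6


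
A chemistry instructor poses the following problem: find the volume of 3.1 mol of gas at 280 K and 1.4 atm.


PV = nRT  (R = 0.08206 L·atm/(mol·K))
V = nRT/P = 3.1×0.08206×280/1.4
= 50.877 L

50.877 L


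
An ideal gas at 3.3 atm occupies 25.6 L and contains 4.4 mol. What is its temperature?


PV = nRT  (R = 0.08206 L·atm/(mol·K))
T = PV/(nR) = 3.3×25.6/(4.4×0.08206)
= 84.48/0.361064
= 233.98 K

233.98 K


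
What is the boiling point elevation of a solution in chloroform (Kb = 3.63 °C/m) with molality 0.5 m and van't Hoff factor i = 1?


ΔTb = Kb × m × i
= 3.63 × 0.5 × 1
= 1.815 °C

1.815 °C


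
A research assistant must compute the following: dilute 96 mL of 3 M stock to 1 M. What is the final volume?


C1V1 = C2V2
3 × 96 = 1 × V2
V2 = 288/1 = 288.0 mL

288.0 mL


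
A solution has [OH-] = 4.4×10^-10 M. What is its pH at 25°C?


pOH = -log10([OH-]) = -log10(4.4×10^-10)
= 10 - log10(4.4) = 9.36
pH = 14 - pOH = 14 - 9.36 = 4.64

4.64


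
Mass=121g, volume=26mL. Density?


ρ = mass/volume
= 121/26
= 4.654 g/mL

4.654 g/mL


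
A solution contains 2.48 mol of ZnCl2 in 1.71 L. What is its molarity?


M = n/V = 2.48/1.71 = 1.450 mol/L

1.450 M


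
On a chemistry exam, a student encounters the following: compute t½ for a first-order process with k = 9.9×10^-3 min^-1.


t½ = ln2/k = 0.693147/(9.9×10^-3 min^-1)
= 70.01 min

70.01 min


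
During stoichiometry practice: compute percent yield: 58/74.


% yield = actual/theoretical × 100
= 58/74 × 100
= 78.38%

78.38%


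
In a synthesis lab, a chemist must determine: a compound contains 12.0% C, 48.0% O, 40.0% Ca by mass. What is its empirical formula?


Assume 100 g sample. Moles of each element:
  C: 12.0/12.01 = 0.999 mol
  O: 48.0/16.0 = 3.0 mol
  Ca: 40.0/40.08 = 0.998 mol
Divide by smallest (0.998):
  C: 0.999/0.998 = 1.0
  O: 3.0/0.998 = 3.01
  Ca: 0.998/0.998 = 1.0
Empirical formula: CaCO3

CaCO3


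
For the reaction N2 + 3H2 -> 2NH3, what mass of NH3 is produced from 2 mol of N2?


Mole ratio NH3:N2 = 2:1
n(NH3) = 2 × 2/1 = 4.000 mol
mass = 4.000 × 17.03 = 68.12 g

68.12 g


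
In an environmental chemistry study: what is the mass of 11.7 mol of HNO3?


M(HNO3) = 63.02 g/mol
mass = n × M = 11.7 × 63.02 = 737.33 g

737.33 g


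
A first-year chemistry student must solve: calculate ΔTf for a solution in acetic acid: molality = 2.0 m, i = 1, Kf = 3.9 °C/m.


ΔTf = Kf × m × i
= 3.9 × 2.0 × 1
= 7.8 °C

7.8 °C


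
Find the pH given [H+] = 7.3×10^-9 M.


pH = -log10([H+]) = -log10(7.3×10^-9)
= 9 - log10(7.3)
= 9 - 0.86
= 8.14

8.14


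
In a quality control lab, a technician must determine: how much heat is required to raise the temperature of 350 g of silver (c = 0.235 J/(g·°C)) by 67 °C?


q = mcΔT = 350 × 0.235 × 67
= 5510.75 J

5510.75 J


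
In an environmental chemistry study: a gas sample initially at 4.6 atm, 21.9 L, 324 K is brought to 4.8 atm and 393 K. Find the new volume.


P1V1/T1 = P2V2/T2
V2 = P1V1T2/(T1P2)
= 4.6×21.9×393/(324×4.8)
= 25.457 L

25.457 L


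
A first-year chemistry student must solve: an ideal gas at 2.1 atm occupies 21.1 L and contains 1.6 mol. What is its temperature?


PV = nRT  (R = 0.08206 L·atm/(mol·K))
T = PV/(nR) = 2.1×21.1/(1.6×0.08206)
= 44.31/0.131296
= 337.48 K

337.48 K


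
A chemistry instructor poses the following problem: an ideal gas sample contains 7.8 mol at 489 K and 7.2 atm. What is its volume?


PV = nRT  (R = 0.08206 L·atm/(mol·K))
V = nRT/P = 7.8×0.08206×489/7.2
= 43.471 L

43.471 L


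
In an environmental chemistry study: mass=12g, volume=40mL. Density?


ρ = mass/volume
= 12/40
= 0.3 g/mL

0.3 g/mL


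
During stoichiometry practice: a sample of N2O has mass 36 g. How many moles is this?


M(N2O) = 44.02 g/mol
n = mass/M = 36/44.02 = 0.8178 mol

0.8178 mol


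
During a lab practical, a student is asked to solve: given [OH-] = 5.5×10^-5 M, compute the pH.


pOH = -log10([OH-]) = -log10(5.5×10^-5)
= 5 - log10(5.5) = 4.26
pH = 14 - pOH = 14 - 4.26 = 9.74

9.74


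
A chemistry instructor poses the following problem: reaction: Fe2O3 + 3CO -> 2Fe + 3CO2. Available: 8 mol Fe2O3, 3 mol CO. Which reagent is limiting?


Mole ratio available / coefficient:
  Fe2O3: 8/1 = 8.000
  CO: 3/3 = 1.000
Smaller ratio is limiting.

CO


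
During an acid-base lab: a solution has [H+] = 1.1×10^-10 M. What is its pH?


pH = -log10([H+]) = -log10(1.1×10^-10)
= 10 - log10(1.1)
= 10 - 0.04
= 9.96

9.96


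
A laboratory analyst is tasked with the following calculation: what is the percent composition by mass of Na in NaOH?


M(NaOH) = 1×22.99 + 1×16.0 + 1×1.008 = 39.998 g/mol
Mass of Na = 1 × 22.99 = 22.99 g/mol
% Na = 22.99/39.998 × 100 = 57.48%

57.48%


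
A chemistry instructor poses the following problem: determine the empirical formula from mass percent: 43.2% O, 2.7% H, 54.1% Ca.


Assume 100 g sample. Moles of each element:
  O: 43.2/16.0 = 2.7 mol
  H: 2.7/1.008 = 2.679 mol
  Ca: 54.1/40.08 = 1.35 mol
Divide by smallest (1.35):
  O: 2.7/1.35 = 2.0
  H: 2.679/1.35 = 1.98
  Ca: 1.35/1.35 = 1.0
Empirical formula: CaO2H2

CaO2H2


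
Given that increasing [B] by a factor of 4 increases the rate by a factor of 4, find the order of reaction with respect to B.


rate ∝ [B]^n
4^n = 4 → n = 1
Order in B: 1

1


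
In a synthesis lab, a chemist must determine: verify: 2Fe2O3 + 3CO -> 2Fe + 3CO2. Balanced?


Equation: 2Fe2O3 + 3CO -> 2Fe + 3CO2
Check atoms: C: 3=3, Fe: 4≠2, O: 9≠6
Not balanced

No, not balanced


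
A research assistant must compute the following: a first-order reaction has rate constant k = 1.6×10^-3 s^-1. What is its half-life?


t½ = ln2/k = 0.693147/(1.6×10^-3 s^-1)
= 433.2 s

433.2 s


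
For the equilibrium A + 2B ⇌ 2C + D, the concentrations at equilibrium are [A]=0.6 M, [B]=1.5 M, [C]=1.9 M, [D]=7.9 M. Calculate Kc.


Kc = [C]^2[D]/([A][B]^2)
= (1.9^2 × 7.9^1)/(0.6^1 × 1.5^2)
= 28.519/1.35
= 21.13

21.13


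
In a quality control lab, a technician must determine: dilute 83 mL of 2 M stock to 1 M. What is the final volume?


C1V1 = C2V2
2 × 83 = 1 × V2
V2 = 166/1 = 166.0 mL

166.0 mL


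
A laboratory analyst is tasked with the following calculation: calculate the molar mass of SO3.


M(SO3) = 1×32.07 + 3×16.0
= 32.07 + 48.0
= 80.07 g/mol

80.07 g/mol


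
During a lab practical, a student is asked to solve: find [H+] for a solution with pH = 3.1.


[H+] = 10^(-pH) = 10^(-3.1)
= 7.94×10^-4 M

7.94×10^-4 M


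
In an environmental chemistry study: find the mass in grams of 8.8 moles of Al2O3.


M(Al2O3) = 101.96 g/mol
mass = n × M = 8.8 × 101.96 = 897.25 g

897.25 g


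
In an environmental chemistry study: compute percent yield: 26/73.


% yield = actual/theoretical × 100
= 26/73 × 100
= 35.62%

35.62%


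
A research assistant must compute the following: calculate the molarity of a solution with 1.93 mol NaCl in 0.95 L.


M = n/V = 1.93/0.95 = 2.032 mol/L

2.032 M


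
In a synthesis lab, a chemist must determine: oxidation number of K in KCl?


Group 1 metal: +1
Oxidation number: +1

+1


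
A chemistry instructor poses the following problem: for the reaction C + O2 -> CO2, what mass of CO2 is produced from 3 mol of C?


Mole ratio CO2:C = 1:1
n(CO2) = 3 × 1/1 = 3.000 mol
mass = 3.000 × 44.01 = 132.03 g

132.03 g


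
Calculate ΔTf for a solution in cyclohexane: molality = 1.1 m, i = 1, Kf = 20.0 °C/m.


ΔTf = Kf × m × i
= 20.0 × 1.1 × 1
= 22.0 °C

22.0 °C


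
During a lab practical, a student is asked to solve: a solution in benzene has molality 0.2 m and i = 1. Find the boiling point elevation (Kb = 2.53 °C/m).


ΔTb = Kb × m × i
= 2.53 × 0.2 × 1
= 0.506 °C

0.506 °C


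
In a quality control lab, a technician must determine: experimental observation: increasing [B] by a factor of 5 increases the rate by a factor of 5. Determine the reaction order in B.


rate ∝ [B]^n
5^n = 5 → n = 1
Order in B: 1

1


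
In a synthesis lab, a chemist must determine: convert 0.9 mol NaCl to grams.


M(NaCl) = 58.44 g/mol
mass = n × M = 0.9 × 58.44 = 52.60 g

52.60 g
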